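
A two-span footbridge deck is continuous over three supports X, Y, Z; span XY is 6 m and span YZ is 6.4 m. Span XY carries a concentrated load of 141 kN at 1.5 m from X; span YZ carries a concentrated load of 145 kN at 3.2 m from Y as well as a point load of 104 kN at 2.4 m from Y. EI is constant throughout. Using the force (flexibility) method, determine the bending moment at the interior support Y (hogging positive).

M_Y = 203.2 kN·m

Release continuity at Y by inserting a hinge; the redundant is the internal moment M_Y. The primary structure is two simply-supported spans XY and YZ.
End slopes at the hinge Y, treating each span as simply supported:
  span XY: point load 141 at a = 1.5: Pab(L + a)/(6LEI) = 198.3/EI
  span YZ: point load 145 at a = 3.2: Pab(L + b)/(6LEI) = 371.2/EI
  span YZ: point load 104 at a = 2.4: Pab(L + b)/(6LEI) = 270.4/EI
  relative rotation θ_0 = (198.3 + 641.6)/EI = 839.9/EI
A unit hogging moment at Y produces rotation L₁/(3EI) + L₂/(3EI) = 4.133/EI.
Slope continuity at Y: θ_0 = M_Y·4.133/EI, so M_Y = 839.9/4.133 = 203.2 kN·m (hogging).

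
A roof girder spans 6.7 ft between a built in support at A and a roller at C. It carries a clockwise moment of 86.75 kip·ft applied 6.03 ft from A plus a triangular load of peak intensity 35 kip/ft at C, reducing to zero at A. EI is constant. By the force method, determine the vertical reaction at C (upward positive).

Release the roller at C. Primary structure: cantilever fixed at A.
Primary-structure tip deflection at C by superposition:
  clockwise couple 86.75 at a = 6.03: M₀a(2L − a)/(2EI) = 1928/EI
  triangular load, peak 35 at the free end: 11w₀L⁴/(120EI) = 6465/EI
  δ_0 = 8393/EI
Tip deflection under a unit load at C: L³/(3EI) = 100.3/EI.
The prop prevents deflection at C: R_C = δ_0/δ_{CC} = 8393/100.3 = 83.71 kip.

R_C = 83.71 kip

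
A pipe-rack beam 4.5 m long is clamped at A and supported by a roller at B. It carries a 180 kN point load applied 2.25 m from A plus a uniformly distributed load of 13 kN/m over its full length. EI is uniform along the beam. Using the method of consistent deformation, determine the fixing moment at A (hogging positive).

Take the reaction at B as the redundant and release it; the primary structure is a cantilever fixed at A.
Primary-structure tip deflection at B by superposition:
  point load 180 at a = 2.25: Pa²(3L − a)/(6EI) = 1709/EI
  UDL 13: wL⁴/(8EI) = 666.4/EI
  δ_0 = 2375/EI
Flexibility coefficient — unit upward force at B: δ_{BB} = L³/(3EI) = 30.38/EI.
Compatibility at B: δ_0 − R_B·δ_{BB} = 0, so R_B = 2375/30.38 = 78.19 kN.
Moment equilibrium about A: M_A = Σ(load moments about A) − R_B·L = 536.6 − 78.19×4.5 = 184.8 kN·m.

M_A = 184.8 kN·m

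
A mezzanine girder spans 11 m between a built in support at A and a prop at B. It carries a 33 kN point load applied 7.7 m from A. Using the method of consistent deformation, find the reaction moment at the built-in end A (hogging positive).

M_A = 49.55 kN·m

Remove the prop at B; the released (primary) structure is a cantilever built in at A.
Free-end deflection of the primary structure under the applied loading (downward +):
  point load 33 at a = 7.7: Pa²(3L − a)/(6EI) = 8250/EI
Flexibility coefficient — unit upward force at B: δ_{BB} = L³/(3EI) = 443.7/EI.
Compatibility at B: δ_0 − R_B·δ_{BB} = 0, so R_B = 8250/443.7 = 18.6 kN.
Moment equilibrium about A: M_A = Σ(load moments about A) − R_B·L = 254.1 − 18.6×11 = 49.55 kN·m.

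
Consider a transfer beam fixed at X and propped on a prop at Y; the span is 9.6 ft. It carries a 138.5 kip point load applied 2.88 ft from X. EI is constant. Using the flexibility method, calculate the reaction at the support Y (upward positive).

R_Y = 16.83 kip

Release the roller at Y. Primary structure: cantilever fixed at X.
Primary-structure tip deflection at Y by superposition:
  point load 138.5 at a = 2.88: Pa²(3L − a)/(6EI) = 4963/EI
Tip deflection under a unit load at Y: L³/(3EI) = 294.9/EI.
The prop prevents deflection at Y: R_Y = δ_0/δ_{YY} = 4963/294.9 = 16.83 kip.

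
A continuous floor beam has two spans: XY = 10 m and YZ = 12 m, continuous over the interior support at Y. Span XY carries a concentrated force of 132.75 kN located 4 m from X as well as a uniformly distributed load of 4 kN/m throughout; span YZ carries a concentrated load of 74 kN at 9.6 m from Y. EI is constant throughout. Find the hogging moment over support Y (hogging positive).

Take M_Y as the redundant. Released structure: two simple spans XY and YZ with a hinge at Y.
End slopes at the hinge Y, treating each span as simply supported:
  span XY: point load 132.75 at a = 4: Pab(L + a)/(6LEI) = 743.4/EI
  span XY: UDL 4: wL³/(24EI) = 166.7/EI
  span YZ: point load 74 at a = 9.6: Pab(L + b)/(6LEI) = 341/EI
  relative rotation θ_0 = (910.1 + 341)/EI = 1251/EI
A unit hogging moment at Y produces rotation L₁/(3EI) + L₂/(3EI) = 7.333/EI.
Slope continuity at Y: θ_0 = M_Y·7.333/EI, so M_Y = 1251/7.333 = 170.6 kN·m (hogging).

M_Y = 170.6 kN·m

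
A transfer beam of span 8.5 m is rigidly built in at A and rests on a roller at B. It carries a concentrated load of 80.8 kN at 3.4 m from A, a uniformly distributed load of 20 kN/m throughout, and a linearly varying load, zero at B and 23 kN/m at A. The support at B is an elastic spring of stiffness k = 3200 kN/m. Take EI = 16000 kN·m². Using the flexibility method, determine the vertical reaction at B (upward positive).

Release the roller at B. Primary structure: cantilever fixed at A.
Deflection at B on the released cantilever, summing each load's contribution:
  point load 80.8 at a = 3.4: Pa²(3L − a)/(6EI) = 3440/EI
  UDL 20: wL⁴/(8EI) = 13050/EI
  triangular load, peak 23 at the fixed end: w₀L⁴/(30EI) = 4002/EI
  δ_0 = 20493/EI
Tip deflection under a unit load at B: L³/(3EI) = 204.7/EI.
With EI = 16000 kN·m²: δ_0 = 1.2808 m and δ_{BB} = 0.012794 m/kN.
Compatibility — the spring shortens by R_B/k under the reaction it provides: δ_0 − R_B·δ_{BB} = R_B/k. With 1/k = 0.000313 m/kN, R_B = δ_0 / (δ_{BB} + 1/k) = 1.2808 / (0.012794 + 0.000313) = 97.72 kN.

R_B = 97.72 kN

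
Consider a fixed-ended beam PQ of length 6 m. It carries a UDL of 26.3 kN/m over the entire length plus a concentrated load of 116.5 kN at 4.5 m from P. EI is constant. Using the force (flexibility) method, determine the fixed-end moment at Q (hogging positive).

Release both end moments; the primary structure is a simply-supported span PQ with redundants M_P and M_Q.
End rotations of the released simple span under the applied load (×1/EI):
  at P: UDL 26.3: wL³/(24EI) = 236.7/EI
  at Q: UDL 26.3: wL³/(24EI) = 236.7/EI
  at P: point load 116.5 at a = 4.5: Pab(L + b)/(6LEI) = 163.8/EI
  at Q: point load 116.5 at a = 4.5: Pab(L + a)/(6LEI) = 229.4/EI
  θ_P0 = 400.5/EI,  θ_Q0 = 466.1/EI
Flexibility coefficients: a unit moment at one end gives L/(3EI) there and L/(6EI) at the far end, so f₁₁ = f₂₂ = 2/EI and f₁₂ = f₂₁ = 1/EI.
Compatibility — zero rotation at each built-in end:
  2 M_P + 1 M_Q = 400.5
  1 M_P + 2 M_Q = 466.1
Solving the pair gives M_P = 111.7 kN·m and M_Q = 177.2 kN·m (hogging).

M_Q = 177.2 kN·m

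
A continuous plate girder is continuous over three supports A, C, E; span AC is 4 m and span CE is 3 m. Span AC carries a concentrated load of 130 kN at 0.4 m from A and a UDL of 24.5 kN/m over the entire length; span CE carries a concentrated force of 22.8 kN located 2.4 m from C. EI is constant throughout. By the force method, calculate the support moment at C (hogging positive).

M_C = 45.52 kN·m

Take M_C as the redundant. Released structure: two simple spans AC and CE with a hinge at C.
End slopes at the hinge C, treating each span as simply supported:
  span AC: point load 130 at a = 0.4: Pab(L + a)/(6LEI) = 34.32/EI
  span AC: UDL 24.5: wL³/(24EI) = 65.33/EI
  span CE: point load 22.8 at a = 2.4: Pab(L + b)/(6LEI) = 6.566/EI
  relative rotation θ_0 = (99.65 + 6.566)/EI = 106.2/EI
A unit hogging moment at C produces rotation L₁/(3EI) + L₂/(3EI) = 2.333/EI.
Slope continuity at C: θ_0 = M_C·2.333/EI, so M_C = 106.2/2.333 = 45.52 kN·m (hogging).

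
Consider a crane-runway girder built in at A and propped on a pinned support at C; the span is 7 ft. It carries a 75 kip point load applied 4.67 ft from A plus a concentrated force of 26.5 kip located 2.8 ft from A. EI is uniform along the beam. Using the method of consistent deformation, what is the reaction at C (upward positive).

Take the reaction at C as the redundant and release it; the primary structure is a cantilever fixed at A.
Downward deflection at the released point C due to the loads:
  point load 75 at a = 4.67: Pa²(3L − a)/(6EI) = 4452/EI
  point load 26.5 at a = 2.8: Pa²(3L − a)/(6EI) = 630.2/EI
  δ_0 = 5082/EI
Tip deflection under a unit load at C: L³/(3EI) = 114.3/EI.
The prop prevents deflection at C: R_C = δ_0/δ_{CC} = 5082/114.3 = 44.45 kip.

R_C = 44.45 kip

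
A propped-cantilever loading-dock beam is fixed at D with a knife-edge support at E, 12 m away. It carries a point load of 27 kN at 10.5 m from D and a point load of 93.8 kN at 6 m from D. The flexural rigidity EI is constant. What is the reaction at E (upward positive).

Take the reaction at E as the redundant and release it; the primary structure is a cantilever fixed at D.
Primary-structure tip deflection at E by superposition:
  point load 27 at a = 10.5: Pa²(3L − a)/(6EI) = 12651/EI
  point load 93.8 at a = 6: Pa²(3L − a)/(6EI) = 16884/EI
  δ_0 = 29535/EI
Flexibility coefficient — unit upward force at E: δ_{EE} = L³/(3EI) = 576/EI.
The prop prevents deflection at E: R_E = δ_0/δ_{EE} = 29535/576 = 51.28 kN.

R_E = 51.28 kN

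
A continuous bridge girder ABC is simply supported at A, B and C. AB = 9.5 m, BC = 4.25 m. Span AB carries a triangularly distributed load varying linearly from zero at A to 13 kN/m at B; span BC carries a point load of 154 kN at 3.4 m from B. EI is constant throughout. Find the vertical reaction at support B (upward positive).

R_B = 96.98 kN

Release continuity at B by inserting a hinge; the redundant is the internal moment M_B. The primary structure is two simply-supported spans AB and BC.
Rotations at B on the released spans (each span's end-slope, ×1/EI):
  span AB: triangular load, peak 13: w₀L³/(45EI) = 247.7/EI
  span BC: point load 154 at a = 3.4: Pab(L + b)/(6LEI) = 89.01/EI
  relative rotation θ_0 = (247.7 + 89.01)/EI = 336.7/EI
A unit hogging moment at B produces rotation L₁/(3EI) + L₂/(3EI) = 4.583/EI.
Slope continuity at B: θ_0 = M_B·4.583/EI, so M_B = 336.7/4.583 = 73.46 kN·m (hogging).
Span AB, ΣM about A with M_B applied at B: R_B^{AB}·9.5 = 391.1 + 73.46, so R_B^{AB} = 48.9 kN and R_A = 61.75 − 48.9 = 12.85 kN.
Span BC, ΣM about C: R_B^{BC}·4.25 = 130.9 + 73.46, so R_B^{BC} = 48.09 kN and R_C = 154 − 48.09 = 105.9 kN.
R_B = 48.9 + 48.09 = 96.98 kN.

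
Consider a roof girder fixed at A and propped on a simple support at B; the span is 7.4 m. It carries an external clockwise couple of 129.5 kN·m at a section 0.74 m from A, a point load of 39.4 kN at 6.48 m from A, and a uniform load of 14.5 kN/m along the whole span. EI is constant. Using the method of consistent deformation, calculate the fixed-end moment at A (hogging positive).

Choose R_B as the redundant. The primary structure is the cantilever fixed at A.
Free-end deflection of the primary structure under the applied loading (downward +):
  clockwise couple 129.5 at a = 0.74: M₀a(2L − a)/(2EI) = 673.7/EI
  point load 39.4 at a = 6.48: Pa²(3L − a)/(6EI) = 4335/EI
  UDL 14.5: wL⁴/(8EI) = 5435/EI
  δ_0 = 10443/EI
Flexibility coefficient — unit upward force at B: δ_{BB} = L³/(3EI) = 135.1/EI.
Compatibility at B: δ_0 − R_B·δ_{BB} = 0, so R_B = 10443/135.1 = 77.32 kN.
Moment equilibrium about A: M_A = Σ(load moments about A) − R_B·L = 781.8 − 77.32×7.4 = 209.7 kN·m.

M_A = 209.7 kN·m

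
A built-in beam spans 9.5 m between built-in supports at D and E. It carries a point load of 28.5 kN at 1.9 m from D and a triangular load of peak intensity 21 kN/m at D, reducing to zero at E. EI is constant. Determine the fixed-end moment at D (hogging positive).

M_D = 129.4 kN·m

Release both end moments; the primary structure is a simply-supported span DE with redundants M_D and M_E.
On the primary (simply-supported) span, the end slopes from the loading are:
  at D: point load 28.5 at a = 1.9: Pab(L + b)/(6LEI) = 123.5/EI
  at E: point load 28.5 at a = 1.9: Pab(L + a)/(6LEI) = 82.31/EI
  at D: triangular load, peak 21: w₀L³/(45EI) = 400.1/EI
  at E: triangular load, peak 21: 7w₀L³/(360EI) = 350.1/EI
  θ_D0 = 523.6/EI,  θ_E0 = 432.4/EI
Flexibility coefficients: a unit moment at one end gives L/(3EI) there and L/(6EI) at the far end, so f₁₁ = f₂₂ = 3.167/EI and f₁₂ = f₂₁ = 1.583/EI.
Compatibility — zero rotation at each built-in end:
  3.167 M_D + 1.583 M_E = 523.6
  1.583 M_D + 3.167 M_E = 432.4
Solving the pair gives M_D = 129.4 kN·m and M_E = 71.84 kN·m (hogging).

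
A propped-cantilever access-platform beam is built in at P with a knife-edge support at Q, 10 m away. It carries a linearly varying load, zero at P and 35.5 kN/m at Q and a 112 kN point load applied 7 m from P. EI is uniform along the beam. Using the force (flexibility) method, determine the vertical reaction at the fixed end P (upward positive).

R_P = 128.8 kN

Remove the prop at Q; the released (primary) structure is a cantilever built in at P.
Downward deflection at the released point Q due to the loads:
  triangular load, peak 35.5 at the free end: 11w₀L⁴/(120EI) = 32542/EI
  point load 112 at a = 7: Pa²(3L − a)/(6EI) = 21037/EI
  δ_0 = 53579/EI
Tip deflection under a unit load at Q: L³/(3EI) = 333.3/EI.
Compatibility at Q: δ_0 − R_Q·δ_{QQ} = 0, so R_Q = 53579/333.3 = 160.7 kN.
Vertical equilibrium: R_P = ΣP − R_Q = 289.5 − 160.7 = 128.8 kN.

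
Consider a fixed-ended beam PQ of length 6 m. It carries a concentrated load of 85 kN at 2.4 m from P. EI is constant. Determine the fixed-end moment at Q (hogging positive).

M_Q = 48.96 kN·m

Take the two fixed-end moments M_P, M_Q as redundants; the released structure is the simple span PQ.
End rotations of the released simple span under the applied load (×1/EI):
  at P: point load 85 at a = 2.4: Pab(L + b)/(6LEI) = 195.8/EI
  at Q: point load 85 at a = 2.4: Pab(L + a)/(6LEI) = 171.4/EI
  θ_P0 = 195.8/EI,  θ_Q0 = 171.4/EI
Flexibility coefficients: a unit moment at one end gives L/(3EI) there and L/(6EI) at the far end, so f₁₁ = f₂₂ = 2/EI and f₁₂ = f₂₁ = 1/EI.
Compatibility — zero rotation at each built-in end:
  2 M_P + 1 M_Q = 195.8
  1 M_P + 2 M_Q = 171.4
Solving the pair gives M_P = 73.44 kN·m and M_Q = 48.96 kN·m (hogging).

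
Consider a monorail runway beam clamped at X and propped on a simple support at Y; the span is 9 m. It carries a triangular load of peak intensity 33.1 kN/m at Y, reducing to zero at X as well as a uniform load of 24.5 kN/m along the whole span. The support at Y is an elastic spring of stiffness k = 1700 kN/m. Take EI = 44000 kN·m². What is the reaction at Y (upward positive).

Take the reaction at Y as the redundant and release it; the primary structure is a cantilever fixed at X.
Free-end deflection of the primary structure under the applied loading (downward +):
  triangular load, peak 33.1 at the free end: 11w₀L⁴/(120EI) = 19907/EI
  UDL 24.5: wL⁴/(8EI) = 20093/EI
  δ_0 = 40000/EI
Flexibility coefficient — unit upward force at Y: δ_{YY} = L³/(3EI) = 243/EI.
With EI = 44000 kN·m²: δ_0 = 0.9091 m and δ_{YY} = 0.005523 m/kN.
Compatibility — the spring shortens by R_Y/k under the reaction it provides: δ_0 − R_Y·δ_{YY} = R_Y/k. With 1/k = 0.000588 m/kN, R_Y = δ_0 / (δ_{YY} + 1/k) = 0.9091 / (0.005523 + 0.000588) = 148.8 kN.

R_Y = 148.8 kN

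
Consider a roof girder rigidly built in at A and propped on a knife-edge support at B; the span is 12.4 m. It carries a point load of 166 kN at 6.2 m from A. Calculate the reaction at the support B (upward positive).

R_B = 51.88 kN

Remove the prop at B; the released (primary) structure is a cantilever built in at A.
Primary-structure tip deflection at B by superposition:
  point load 166 at a = 6.2: Pa²(3L − a)/(6EI) = 32969/EI
Flexibility coefficient — unit upward force at B: δ_{BB} = L³/(3EI) = 635.5/EI.
The prop prevents deflection at B: R_B = δ_0/δ_{BB} = 32969/635.5 = 51.88 kN.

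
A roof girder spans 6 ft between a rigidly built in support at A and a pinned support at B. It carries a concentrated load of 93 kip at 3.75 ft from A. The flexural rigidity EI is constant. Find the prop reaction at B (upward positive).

R_B = 43.14 kip

Choose R_B as the redundant. The primary structure is the cantilever fixed at A.
Primary-structure tip deflection at B by superposition:
  point load 93 at a = 3.75: Pa²(3L − a)/(6EI) = 3106/EI
Tip deflection under a unit load at B: L³/(3EI) = 72/EI.
Compatibility at B: δ_0 − R_B·δ_{BB} = 0, so R_B = 3106/72 = 43.14 kip.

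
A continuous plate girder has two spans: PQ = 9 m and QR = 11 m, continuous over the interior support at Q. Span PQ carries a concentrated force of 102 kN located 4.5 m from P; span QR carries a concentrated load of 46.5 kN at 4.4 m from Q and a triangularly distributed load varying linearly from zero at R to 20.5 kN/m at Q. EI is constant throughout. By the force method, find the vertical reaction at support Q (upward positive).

R_Q = 199 kN

Take M_Q as the redundant. Released structure: two simple spans PQ and QR with a hinge at Q.
Discontinuity in slope at Q on the released structure — sum the simple-span end rotations:
  span PQ: point load 102 at a = 4.5: Pab(L + a)/(6LEI) = 516.4/EI
  span QR: point load 46.5 at a = 4.4: Pab(L + b)/(6LEI) = 360.1/EI
  span QR: triangular load, peak 20.5: w₀L³/(45EI) = 606.3/EI
  relative rotation θ_0 = (516.4 + 966.4)/EI = 1483/EI
A unit hogging moment at Q produces rotation L₁/(3EI) + L₂/(3EI) = 6.667/EI.
Slope continuity at Q: θ_0 = M_Q·6.667/EI, so M_Q = 1483/6.667 = 222.4 kN·m (hogging).
Span PQ, ΣM about P with M_Q applied at Q: R_Q^{PQ}·9 = 459 + 222.4, so R_Q^{PQ} = 75.71 kN and R_P = 102 − 75.71 = 26.29 kN.
Span QR, ΣM about R: R_Q^{QR}·11 = 1134 + 222.4, so R_Q^{QR} = 123.3 kN and R_R = 159.2 − 123.3 = 35.96 kN.
R_Q = 75.71 + 123.3 = 199 kN.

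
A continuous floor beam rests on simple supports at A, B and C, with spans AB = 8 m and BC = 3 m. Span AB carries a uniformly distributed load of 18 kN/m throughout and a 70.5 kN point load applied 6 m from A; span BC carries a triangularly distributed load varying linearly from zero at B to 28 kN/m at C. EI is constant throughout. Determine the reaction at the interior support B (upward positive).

R_B = 219.6 kN

Insert a hinge at B; M_B is the redundant, and each span becomes simply supported.
End slopes at the hinge B, treating each span as simply supported:
  span AB: UDL 18: wL³/(24EI) = 384/EI
  span AB: point load 70.5 at a = 6: Pab(L + a)/(6LEI) = 246.8/EI
  span BC: triangular load, peak 28: 7w₀L³/(360EI) = 14.7/EI
  relative rotation θ_0 = (630.8 + 14.7)/EI = 645.5/EI
A unit hogging moment at B produces rotation L₁/(3EI) + L₂/(3EI) = 3.667/EI.
Slope continuity at B: θ_0 = M_B·3.667/EI, so M_B = 645.5/3.667 = 176 kN·m (hogging).
Span AB, ΣM about A with M_B applied at B: R_B^{AB}·8 = 999 + 176, so R_B^{AB} = 146.9 kN and R_A = 214.5 − 146.9 = 67.62 kN.
Span BC, ΣM about C: R_B^{BC}·3 = 42 + 176, so R_B^{BC} = 72.68 kN and R_C = 42 − 72.68 = -30.68 kN.
R_B = 146.9 + 72.68 = 219.6 kN.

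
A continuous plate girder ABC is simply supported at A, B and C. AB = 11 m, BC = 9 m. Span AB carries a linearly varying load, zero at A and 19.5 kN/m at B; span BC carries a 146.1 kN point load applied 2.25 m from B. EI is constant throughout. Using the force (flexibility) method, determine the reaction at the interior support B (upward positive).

Take M_B as the redundant. Released structure: two simple spans AB and BC with a hinge at B.
End slopes at the hinge B, treating each span as simply supported:
  span AB: triangular load, peak 19.5: w₀L³/(45EI) = 576.8/EI
  span BC: point load 146.1 at a = 2.25: Pab(L + b)/(6LEI) = 647.2/EI
  relative rotation θ_0 = (576.8 + 647.2)/EI = 1224/EI
A unit hogging moment at B produces rotation L₁/(3EI) + L₂/(3EI) = 6.667/EI.
Slope continuity at B: θ_0 = M_B·6.667/EI, so M_B = 1224/6.667 = 183.6 kN·m (hogging).
Span AB, ΣM about A with M_B applied at B: R_B^{AB}·11 = 786.5 + 183.6, so R_B^{AB} = 88.19 kN and R_A = 107.2 − 88.19 = 19.06 kN.
Span BC, ΣM about C: R_B^{BC}·9 = 986.2 + 183.6, so R_B^{BC} = 130 kN and R_C = 146.1 − 130 = 16.13 kN.
R_B = 88.19 + 130 = 218.2 kN.

R_B = 218.2 kN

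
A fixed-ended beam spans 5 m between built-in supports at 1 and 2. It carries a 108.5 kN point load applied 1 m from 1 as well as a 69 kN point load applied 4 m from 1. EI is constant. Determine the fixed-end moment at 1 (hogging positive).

Release both end moments; the primary structure is a simply-supported span 12 with redundants M_1 and M_2.
Simple-span end rotations at 1 and 2 under the given loads:
  at 1: point load 108.5 at a = 1: Pab(L + b)/(6LEI) = 130.2/EI
  at 2: point load 108.5 at a = 1: Pab(L + a)/(6LEI) = 86.8/EI
  at 1: point load 69 at a = 4: Pab(L + b)/(6LEI) = 55.2/EI
  at 2: point load 69 at a = 4: Pab(L + a)/(6LEI) = 82.8/EI
  θ_10 = 185.4/EI,  θ_20 = 169.6/EI
Flexibility coefficients: a unit moment at one end gives L/(3EI) there and L/(6EI) at the far end, so f₁₁ = f₂₂ = 1.667/EI and f₁₂ = f₂₁ = 0.8333/EI.
Compatibility — zero rotation at each built-in end:
  1.667 M_1 + 0.8333 M_2 = 185.4
  0.8333 M_1 + 1.667 M_2 = 169.6
Solving the pair gives M_1 = 80.48 kN·m and M_2 = 61.52 kN·m (hogging).

M_1 = 80.48 kN·m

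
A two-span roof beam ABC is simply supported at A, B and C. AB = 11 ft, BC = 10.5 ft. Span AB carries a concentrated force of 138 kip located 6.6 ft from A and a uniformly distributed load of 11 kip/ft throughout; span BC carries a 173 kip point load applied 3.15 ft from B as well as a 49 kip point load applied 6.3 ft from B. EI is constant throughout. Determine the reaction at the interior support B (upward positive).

Take M_B as the redundant. Released structure: two simple spans AB and BC with a hinge at B.
End slopes at the hinge B, treating each span as simply supported:
  span AB: point load 138 at a = 6.6: Pab(L + a)/(6LEI) = 1069/EI
  span AB: UDL 11: wL³/(24EI) = 610/EI
  span BC: point load 173 at a = 3.15: Pab(L + b)/(6LEI) = 1135/EI
  span BC: point load 49 at a = 6.3: Pab(L + b)/(6LEI) = 302.5/EI
  relative rotation θ_0 = (1679 + 1437)/EI = 3116/EI
A unit hogging moment at B produces rotation L₁/(3EI) + L₂/(3EI) = 7.167/EI.
Slope continuity at B: θ_0 = M_B·7.167/EI, so M_B = 3116/7.167 = 434.8 kip·ft (hogging).
Span AB, ΣM about A with M_B applied at B: R_B^{AB}·11 = 1576 + 434.8, so R_B^{AB} = 182.8 kip and R_A = 259 − 182.8 = 76.17 kip.
Span BC, ΣM about C: R_B^{BC}·10.5 = 1477 + 434.8, so R_B^{BC} = 182.1 kip and R_C = 222 − 182.1 = 39.89 kip.
R_B = 182.8 + 182.1 = 364.9 kip.

R_B = 364.9 kip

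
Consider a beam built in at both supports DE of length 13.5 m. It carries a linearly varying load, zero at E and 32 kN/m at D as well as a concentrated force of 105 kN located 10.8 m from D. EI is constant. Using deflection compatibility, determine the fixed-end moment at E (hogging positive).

Release both end moments; the primary structure is a simply-supported span DE with redundants M_D and M_E.
End rotations of the released simple span under the applied load (×1/EI):
  at D: triangular load, peak 32: w₀L³/(45EI) = 1750/EI
  at E: triangular load, peak 32: 7w₀L³/(360EI) = 1531/EI
  at D: point load 105 at a = 10.8: Pab(L + b)/(6LEI) = 612.4/EI
  at E: point load 105 at a = 10.8: Pab(L + a)/(6LEI) = 918.5/EI
  θ_D0 = 2362/EI,  θ_E0 = 2449/EI
Flexibility coefficients: a unit moment at one end gives L/(3EI) there and L/(6EI) at the far end, so f₁₁ = f₂₂ = 4.5/EI and f₁₂ = f₂₁ = 2.25/EI.
Compatibility — zero rotation at each built-in end:
  4.5 M_D + 2.25 M_E = 2362
  2.25 M_D + 4.5 M_E = 2449
Solving the pair gives M_D = 337 kN·m and M_E = 375.8 kN·m (hogging).

M_E = 375.8 kN·m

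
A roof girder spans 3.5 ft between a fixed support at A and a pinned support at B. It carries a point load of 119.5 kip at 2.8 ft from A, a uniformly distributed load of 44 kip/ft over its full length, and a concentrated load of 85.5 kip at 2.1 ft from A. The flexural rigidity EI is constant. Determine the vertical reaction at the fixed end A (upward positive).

Remove the prop at B; the released (primary) structure is a cantilever built in at A.
Primary-structure tip deflection at B by superposition:
  point load 119.5 at a = 2.8: Pa²(3L − a)/(6EI) = 1202/EI
  UDL 44: wL⁴/(8EI) = 825.3/EI
  point load 85.5 at a = 2.1: Pa²(3L − a)/(6EI) = 527.9/EI
  δ_0 = 2556/EI
Flexibility coefficient — unit upward force at B: δ_{BB} = L³/(3EI) = 14.29/EI.
Compatibility at B: δ_0 − R_B·δ_{BB} = 0, so R_B = 2556/14.29 = 178.8 kip.
Vertical equilibrium: R_A = ΣP − R_B = 359 − 178.8 = 180.2 kip.

R_A = 180.2 kip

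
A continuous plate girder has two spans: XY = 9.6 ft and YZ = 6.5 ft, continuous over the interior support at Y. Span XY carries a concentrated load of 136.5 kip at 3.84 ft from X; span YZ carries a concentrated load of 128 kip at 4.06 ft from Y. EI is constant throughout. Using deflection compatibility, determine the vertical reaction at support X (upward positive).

R_X = 62.58 kip

Release continuity at Y by inserting a hinge; the redundant is the internal moment M_Y. The primary structure is two simply-supported spans XY and YZ.
Rotations at Y on the released spans (each span's end-slope, ×1/EI):
  span XY: point load 136.5 at a = 3.84: Pab(L + a)/(6LEI) = 704.5/EI
  span YZ: point load 128 at a = 4.06: Pab(L + b)/(6LEI) = 290.7/EI
  relative rotation θ_0 = (704.5 + 290.7)/EI = 995.1/EI
A unit hogging moment at Y produces rotation L₁/(3EI) + L₂/(3EI) = 5.367/EI.
Slope continuity at Y: θ_0 = M_Y·5.367/EI, so M_Y = 995.1/5.367 = 185.4 kip·ft (hogging).
Span XY, ΣM about X with M_Y applied at Y: R_Y^{XY}·9.6 = 524.2 + 185.4, so R_Y^{XY} = 73.92 kip and R_X = 136.5 − 73.92 = 62.58 kip.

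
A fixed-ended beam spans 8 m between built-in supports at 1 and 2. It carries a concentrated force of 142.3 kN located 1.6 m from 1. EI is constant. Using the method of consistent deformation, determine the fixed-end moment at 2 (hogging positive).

M_2 = 36.43 kN·m

Take the two fixed-end moments M_1, M_2 as redundants; the released structure is the simple span 12.
Simple-span end rotations at 1 and 2 under the given loads:
  at 1: point load 142.3 at a = 1.6: Pab(L + b)/(6LEI) = 437.1/EI
  at 2: point load 142.3 at a = 1.6: Pab(L + a)/(6LEI) = 291.4/EI
  θ_10 = 437.1/EI,  θ_20 = 291.4/EI
Flexibility coefficients: a unit moment at one end gives L/(3EI) there and L/(6EI) at the far end, so f₁₁ = f₂₂ = 2.667/EI and f₁₂ = f₂₁ = 1.333/EI.
Compatibility — zero rotation at each built-in end:
  2.667 M_1 + 1.333 M_2 = 437.1
  1.333 M_1 + 2.667 M_2 = 291.4
Solving the pair gives M_1 = 145.7 kN·m and M_2 = 36.43 kN·m (hogging).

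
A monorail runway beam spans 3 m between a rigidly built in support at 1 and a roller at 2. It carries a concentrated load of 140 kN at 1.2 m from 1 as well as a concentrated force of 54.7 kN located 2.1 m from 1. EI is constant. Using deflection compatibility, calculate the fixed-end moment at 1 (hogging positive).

Remove the prop at 2; the released (primary) structure is a cantilever built in at 1.
Deflection at 2 on the released cantilever, summing each load's contribution:
  point load 140 at a = 1.2: Pa²(3L − a)/(6EI) = 262.1/EI
  point load 54.7 at a = 2.1: Pa²(3L − a)/(6EI) = 277.4/EI
  δ_0 = 539.5/EI
Flexibility coefficient — unit upward force at 2: δ_{22} = L³/(3EI) = 9/EI.
Compatibility at 2: δ_0 − R_2·δ_{22} = 0, so R_2 = 539.5/9 = 59.94 kN.
Moment equilibrium about 1: M_1 = Σ(load moments about 1) − R_2·L = 282.9 − 59.94×3 = 103 kN·m.

M_1 = 103 kN·m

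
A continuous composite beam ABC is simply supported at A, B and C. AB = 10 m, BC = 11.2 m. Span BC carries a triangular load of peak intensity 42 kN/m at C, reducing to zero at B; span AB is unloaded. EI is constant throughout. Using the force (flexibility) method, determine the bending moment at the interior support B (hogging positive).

M_B = 162.4 kN·m

Take M_B as the redundant. Released structure: two simple spans AB and BC with a hinge at B.
Discontinuity in slope at B on the released structure — sum the simple-span end rotations:
  span BC: triangular load, peak 42: 7w₀L³/(360EI) = 1147/EI
  relative rotation θ_0 = (0 + 1147)/EI = 1147/EI
A unit hogging moment at B produces rotation L₁/(3EI) + L₂/(3EI) = 7.067/EI.
Compatibility: M_B·(L₁+L₂)/(3EI) = θ_0, giving M_B = 162.4 kN·m (hogging).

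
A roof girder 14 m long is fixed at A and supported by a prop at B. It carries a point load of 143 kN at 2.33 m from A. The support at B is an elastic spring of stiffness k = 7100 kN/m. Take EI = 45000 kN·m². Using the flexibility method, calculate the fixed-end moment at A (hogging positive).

M_A = 255.2 kN·m

Release the roller at B. Primary structure: cantilever fixed at A.
Free-end deflection of the primary structure under the applied loading (downward +):
  point load 143 at a = 2.33: Pa²(3L − a)/(6EI) = 5133/EI
Tip deflection under a unit load at B: L³/(3EI) = 914.7/EI.
With EI = 45000 kN·m²: δ_0 = 0.11406 m and δ_{BB} = 0.020326 m/kN.
Compatibility — the spring shortens by R_B/k under the reaction it provides: δ_0 − R_B·δ_{BB} = R_B/k. With 1/k = 0.000141 m/kN, R_B = δ_0 / (δ_{BB} + 1/k) = 0.11406 / (0.020326 + 0.000141) = 5.573 kN.
Moment equilibrium about A: M_A = Σ(load moments about A) − R_B·L = 333.2 − 5.573×14 = 255.2 kN·m.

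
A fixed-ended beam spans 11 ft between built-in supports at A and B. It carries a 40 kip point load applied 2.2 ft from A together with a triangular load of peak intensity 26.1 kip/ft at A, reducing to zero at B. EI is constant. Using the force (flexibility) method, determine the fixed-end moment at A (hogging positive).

Take the two fixed-end moments M_A, M_B as redundants; the released structure is the simple span AB.
Simple-span end rotations at A and B under the given loads:
  at A: point load 40 at a = 2.2: Pab(L + b)/(6LEI) = 232.3/EI
  at B: point load 40 at a = 2.2: Pab(L + a)/(6LEI) = 154.9/EI
  at A: triangular load, peak 26.1: w₀L³/(45EI) = 772/EI
  at B: triangular load, peak 26.1: 7w₀L³/(360EI) = 675.5/EI
  θ_A0 = 1004/EI,  θ_B0 = 830.4/EI
Flexibility coefficients: a unit moment at one end gives L/(3EI) there and L/(6EI) at the far end, so f₁₁ = f₂₂ = 3.667/EI and f₁₂ = f₂₁ = 1.833/EI.
Compatibility — zero rotation at each built-in end:
  3.667 M_A + 1.833 M_B = 1004
  1.833 M_A + 3.667 M_B = 830.4
Solving the pair gives M_A = 214.2 kip·ft and M_B = 119.3 kip·ft (hogging).

M_A = 214.2 kip·ft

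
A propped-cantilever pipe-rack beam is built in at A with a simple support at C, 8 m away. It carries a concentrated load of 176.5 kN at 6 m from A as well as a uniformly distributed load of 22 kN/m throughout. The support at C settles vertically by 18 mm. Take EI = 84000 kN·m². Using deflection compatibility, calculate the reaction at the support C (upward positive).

R_C = 168.8 kN

Remove the prop at C; the released (primary) structure is a cantilever built in at A.
Deflection at C on the released cantilever, summing each load's contribution:
  point load 176.5 at a = 6: Pa²(3L − a)/(6EI) = 19062/EI
  UDL 22: wL⁴/(8EI) = 11264/EI
  δ_0 = 30326/EI
Tip deflection under a unit load at C: L³/(3EI) = 170.7/EI.
With EI = 84000 kN·m²: δ_0 = 0.36102 m and δ_{CC} = 0.002032 m/kN.
Compatibility — the beam at C must follow the support down by 0.018 m: δ_0 − R_C·δ_{CC} = 0.018, so R_C = (0.36102 − 0.018)/0.002032 = 168.8 kN.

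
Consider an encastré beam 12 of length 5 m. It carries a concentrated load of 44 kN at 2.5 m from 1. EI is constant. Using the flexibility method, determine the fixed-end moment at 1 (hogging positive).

Release both end moments; the primary structure is a simply-supported span 12 with redundants M_1 and M_2.
Simple-span end rotations at 1 and 2 under the given loads:
  at 1: point load 44 at a = 2.5: Pab(L + b)/(6LEI) = 68.75/EI
  at 2: point load 44 at a = 2.5: Pab(L + a)/(6LEI) = 68.75/EI
  θ_10 = 68.75/EI,  θ_20 = 68.75/EI
Flexibility coefficients: a unit moment at one end gives L/(3EI) there and L/(6EI) at the far end, so f₁₁ = f₂₂ = 1.667/EI and f₁₂ = f₂₁ = 0.8333/EI.
Compatibility — zero rotation at each built-in end:
  1.667 M_1 + 0.8333 M_2 = 68.75
  0.8333 M_1 + 1.667 M_2 = 68.75
Solving the pair gives M_1 = 27.5 kN·m and M_2 = 27.5 kN·m (hogging).

M_1 = 27.5 kN·m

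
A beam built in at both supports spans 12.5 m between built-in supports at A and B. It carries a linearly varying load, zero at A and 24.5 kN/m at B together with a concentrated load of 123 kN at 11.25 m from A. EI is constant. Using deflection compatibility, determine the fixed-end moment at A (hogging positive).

Release both end moments; the primary structure is a simply-supported span AB with redundants M_A and M_B.
On the primary (simply-supported) span, the end slopes from the loading are:
  at A: triangular load, peak 24.5: 7w₀L³/(360EI) = 930.4/EI
  at B: triangular load, peak 24.5: w₀L³/(45EI) = 1063/EI
  at A: point load 123 at a = 11.25: Pab(L + b)/(6LEI) = 317.1/EI
  at B: point load 123 at a = 11.25: Pab(L + a)/(6LEI) = 547.7/EI
  θ_A0 = 1248/EI,  θ_B0 = 1611/EI
Flexibility coefficients: a unit moment at one end gives L/(3EI) there and L/(6EI) at the far end, so f₁₁ = f₂₂ = 4.167/EI and f₁₂ = f₂₁ = 2.083/EI.
Compatibility — zero rotation at each built-in end:
  4.167 M_A + 2.083 M_B = 1248
  2.083 M_A + 4.167 M_B = 1611
Solving the pair gives M_A = 141.4 kN·m and M_B = 315.9 kN·m (hogging).

M_A = 141.4 kN·m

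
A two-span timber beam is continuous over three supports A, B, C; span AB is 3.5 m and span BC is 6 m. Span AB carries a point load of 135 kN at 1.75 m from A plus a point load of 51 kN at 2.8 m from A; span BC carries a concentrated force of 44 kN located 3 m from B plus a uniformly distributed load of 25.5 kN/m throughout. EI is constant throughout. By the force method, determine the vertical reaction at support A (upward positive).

R_A = 36.03 kN

Insert a hinge at B; M_B is the redundant, and each span becomes simply supported.
End slopes at the hinge B, treating each span as simply supported:
  span AB: point load 135 at a = 1.75: Pab(L + a)/(6LEI) = 103.4/EI
  span AB: point load 51 at a = 2.8: Pab(L + a)/(6LEI) = 29.99/EI
  span BC: point load 44 at a = 3: Pab(L + b)/(6LEI) = 99/EI
  span BC: UDL 25.5: wL³/(24EI) = 229.5/EI
  relative rotation θ_0 = (133.3 + 328.5)/EI = 461.8/EI
A unit hogging moment at B produces rotation L₁/(3EI) + L₂/(3EI) = 3.167/EI.
Slope continuity at B: θ_0 = M_B·3.167/EI, so M_B = 461.8/3.167 = 145.8 kN·m (hogging).
Span AB, ΣM about A with M_B applied at B: R_B^{AB}·3.5 = 379.1 + 145.8, so R_B^{AB} = 150 kN and R_A = 186 − 150 = 36.03 kN.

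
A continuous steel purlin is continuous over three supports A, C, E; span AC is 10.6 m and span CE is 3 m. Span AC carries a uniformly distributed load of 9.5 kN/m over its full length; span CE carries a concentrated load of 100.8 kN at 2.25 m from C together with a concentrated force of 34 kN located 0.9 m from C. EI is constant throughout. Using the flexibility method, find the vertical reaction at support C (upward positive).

Insert a hinge at C; M_C is the redundant, and each span becomes simply supported.
Rotations at C on the released spans (each span's end-slope, ×1/EI):
  span AC: UDL 9.5: wL³/(24EI) = 471.4/EI
  span CE: point load 100.8 at a = 2.25: Pab(L + b)/(6LEI) = 35.44/EI
  span CE: point load 34 at a = 0.9: Pab(L + b)/(6LEI) = 18.21/EI
  relative rotation θ_0 = (471.4 + 53.64)/EI = 525.1/EI
A unit hogging moment at C produces rotation L₁/(3EI) + L₂/(3EI) = 4.533/EI.
Slope continuity at C: θ_0 = M_C·4.533/EI, so M_C = 525.1/4.533 = 115.8 kN·m (hogging).
Span AC, ΣM about A with M_C applied at C: R_C^{AC}·10.6 = 533.7 + 115.8, so R_C^{AC} = 61.28 kN and R_A = 100.7 − 61.28 = 39.42 kN.
Span CE, ΣM about E: R_C^{CE}·3 = 147 + 115.8, so R_C^{CE} = 87.61 kN and R_E = 134.8 − 87.61 = 47.19 kN.
R_C = 61.28 + 87.61 = 148.9 kN.

R_C = 148.9 kN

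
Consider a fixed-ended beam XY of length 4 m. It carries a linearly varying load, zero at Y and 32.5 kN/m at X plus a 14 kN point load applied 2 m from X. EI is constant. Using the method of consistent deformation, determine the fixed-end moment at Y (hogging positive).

M_Y = 24.33 kN·m

Take the two fixed-end moments M_X, M_Y as redundants; the released structure is the simple span XY.
End rotations of the released simple span under the applied load (×1/EI):
  at X: triangular load, peak 32.5: w₀L³/(45EI) = 46.22/EI
  at Y: triangular load, peak 32.5: 7w₀L³/(360EI) = 40.44/EI
  at X: point load 14 at a = 2: Pab(L + b)/(6LEI) = 14/EI
  at Y: point load 14 at a = 2: Pab(L + a)/(6LEI) = 14/EI
  θ_X0 = 60.22/EI,  θ_Y0 = 54.44/EI
Flexibility coefficients: a unit moment at one end gives L/(3EI) there and L/(6EI) at the far end, so f₁₁ = f₂₂ = 1.333/EI and f₁₂ = f₂₁ = 0.6667/EI.
Compatibility — zero rotation at each built-in end:
  1.333 M_X + 0.6667 M_Y = 60.22
  0.6667 M_X + 1.333 M_Y = 54.44
Solving the pair gives M_X = 33 kN·m and M_Y = 24.33 kN·m (hogging).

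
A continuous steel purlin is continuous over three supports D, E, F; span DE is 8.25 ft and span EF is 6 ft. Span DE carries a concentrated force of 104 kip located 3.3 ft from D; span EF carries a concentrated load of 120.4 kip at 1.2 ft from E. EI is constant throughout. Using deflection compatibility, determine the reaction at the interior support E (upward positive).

R_E = 174.6 kip

Release continuity at E by inserting a hinge; the redundant is the internal moment M_E. The primary structure is two simply-supported spans DE and EF.
Rotations at E on the released spans (each span's end-slope, ×1/EI):
  span DE: point load 104 at a = 3.3: Pab(L + a)/(6LEI) = 396.4/EI
  span EF: point load 120.4 at a = 1.2: Pab(L + b)/(6LEI) = 208.1/EI
  relative rotation θ_0 = (396.4 + 208.1)/EI = 604.4/EI
A unit hogging moment at E produces rotation L₁/(3EI) + L₂/(3EI) = 4.75/EI.
Slope continuity at E: θ_0 = M_E·4.75/EI, so M_E = 604.4/4.75 = 127.3 kip·ft (hogging).
Span DE, ΣM about D with M_E applied at E: R_E^{DE}·8.25 = 343.2 + 127.3, so R_E^{DE} = 57.02 kip and R_D = 104 − 57.02 = 46.98 kip.
Span EF, ΣM about F: R_E^{EF}·6 = 577.9 + 127.3, so R_E^{EF} = 117.5 kip and R_F = 120.4 − 117.5 = 2.871 kip.
R_E = 57.02 + 117.5 = 174.6 kip.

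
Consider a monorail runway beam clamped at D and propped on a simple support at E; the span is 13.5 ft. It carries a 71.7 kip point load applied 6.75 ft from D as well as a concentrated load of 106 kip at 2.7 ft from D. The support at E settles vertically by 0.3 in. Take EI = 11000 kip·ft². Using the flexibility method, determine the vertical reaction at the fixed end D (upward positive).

R_D = 149.7 kip

Release the roller at E. Primary structure: cantilever fixed at D.
Free-end deflection of the primary structure under the applied loading (downward +):
  point load 71.7 at a = 6.75: Pa²(3L − a)/(6EI) = 18376/EI
  point load 106 at a = 2.7: Pa²(3L − a)/(6EI) = 4868/EI
  δ_0 = 23244/EI
Flexibility coefficient — unit upward force at E: δ_{EE} = L³/(3EI) = 820.1/EI.
With EI = 11000 kip·ft²: δ_0 = 2.1131 ft and δ_{EE} = 0.074557 ft/kip.
Compatibility — the beam at E must follow the support down by 0.025 ft: δ_0 − R_E·δ_{EE} = 0.025, so R_E = (2.1131 − 0.025)/0.074557 = 28.01 kip.
Vertical equilibrium: R_D = ΣP − R_E = 177.7 − 28.01 = 149.7 kip.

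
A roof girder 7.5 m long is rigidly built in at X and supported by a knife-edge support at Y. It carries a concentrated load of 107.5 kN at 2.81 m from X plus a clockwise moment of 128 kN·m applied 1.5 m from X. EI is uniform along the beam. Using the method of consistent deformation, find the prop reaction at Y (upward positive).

Choose R_Y as the redundant. The primary structure is the cantilever fixed at X.
Free-end deflection of the primary structure under the applied loading (downward +):
  point load 107.5 at a = 2.81: Pa²(3L − a)/(6EI) = 2786/EI
  clockwise couple 128 at a = 1.5: M₀a(2L − a)/(2EI) = 1296/EI
  δ_0 = 4082/EI
Flexibility coefficient — unit upward force at Y: δ_{YY} = L³/(3EI) = 140.6/EI.
Compatibility at Y: δ_0 − R_Y·δ_{YY} = 0, so R_Y = 4082/140.6 = 29.02 kN.

R_Y = 29.02 kN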